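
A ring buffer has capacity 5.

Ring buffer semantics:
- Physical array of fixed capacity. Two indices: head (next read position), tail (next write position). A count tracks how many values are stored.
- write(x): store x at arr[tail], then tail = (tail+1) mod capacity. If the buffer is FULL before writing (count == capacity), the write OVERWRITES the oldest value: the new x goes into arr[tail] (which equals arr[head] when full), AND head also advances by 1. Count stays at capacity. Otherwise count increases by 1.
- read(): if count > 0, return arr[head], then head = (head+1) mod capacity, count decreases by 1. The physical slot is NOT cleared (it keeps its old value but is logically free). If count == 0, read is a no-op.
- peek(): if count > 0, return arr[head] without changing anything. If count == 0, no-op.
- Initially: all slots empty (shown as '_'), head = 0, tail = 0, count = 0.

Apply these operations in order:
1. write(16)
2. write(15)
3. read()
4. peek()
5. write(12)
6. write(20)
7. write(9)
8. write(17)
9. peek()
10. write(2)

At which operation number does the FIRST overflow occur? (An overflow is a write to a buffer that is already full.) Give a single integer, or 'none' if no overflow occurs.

After op 1 (write(16)): arr=[16 _ _ _ _] head=0 tail=1 count=1
After op 2 (write(15)): arr=[16 15 _ _ _] head=0 tail=2 count=2
After op 3 (read()): arr=[16 15 _ _ _] head=1 tail=2 count=1
After op 4 (peek()): arr=[16 15 _ _ _] head=1 tail=2 count=1
After op 5 (write(12)): arr=[16 15 12 _ _] head=1 tail=3 count=2
After op 6 (write(20)): arr=[16 15 12 20 _] head=1 tail=4 count=3
After op 7 (write(9)): arr=[16 15 12 20 9] head=1 tail=0 count=4
After op 8 (write(17)): arr=[17 15 12 20 9] head=1 tail=1 count=5
After op 9 (peek()): arr=[17 15 12 20 9] head=1 tail=1 count=5
After op 10 (write(2)): arr=[17 2 12 20 9] head=2 tail=2 count=5

Answer: 10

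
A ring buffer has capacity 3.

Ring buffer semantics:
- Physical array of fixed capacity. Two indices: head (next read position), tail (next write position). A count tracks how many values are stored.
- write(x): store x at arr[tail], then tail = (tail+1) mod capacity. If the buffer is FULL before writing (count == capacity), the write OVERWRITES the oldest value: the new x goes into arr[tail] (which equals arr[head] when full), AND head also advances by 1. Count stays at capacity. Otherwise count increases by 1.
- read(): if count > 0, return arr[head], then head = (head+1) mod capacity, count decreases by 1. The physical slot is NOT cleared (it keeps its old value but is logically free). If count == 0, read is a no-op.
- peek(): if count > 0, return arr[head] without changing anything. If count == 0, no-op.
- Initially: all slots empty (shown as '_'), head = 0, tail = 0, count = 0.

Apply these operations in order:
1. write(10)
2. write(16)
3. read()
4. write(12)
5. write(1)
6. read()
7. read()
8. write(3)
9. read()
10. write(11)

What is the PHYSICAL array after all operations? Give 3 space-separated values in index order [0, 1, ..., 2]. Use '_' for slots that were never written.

Answer: 1 3 11

Derivation:
After op 1 (write(10)): arr=[10 _ _] head=0 tail=1 count=1
After op 2 (write(16)): arr=[10 16 _] head=0 tail=2 count=2
After op 3 (read()): arr=[10 16 _] head=1 tail=2 count=1
After op 4 (write(12)): arr=[10 16 12] head=1 tail=0 count=2
After op 5 (write(1)): arr=[1 16 12] head=1 tail=1 count=3
After op 6 (read()): arr=[1 16 12] head=2 tail=1 count=2
After op 7 (read()): arr=[1 16 12] head=0 tail=1 count=1
After op 8 (write(3)): arr=[1 3 12] head=0 tail=2 count=2
After op 9 (read()): arr=[1 3 12] head=1 tail=2 count=1
After op 10 (write(11)): arr=[1 3 11] head=1 tail=0 count=2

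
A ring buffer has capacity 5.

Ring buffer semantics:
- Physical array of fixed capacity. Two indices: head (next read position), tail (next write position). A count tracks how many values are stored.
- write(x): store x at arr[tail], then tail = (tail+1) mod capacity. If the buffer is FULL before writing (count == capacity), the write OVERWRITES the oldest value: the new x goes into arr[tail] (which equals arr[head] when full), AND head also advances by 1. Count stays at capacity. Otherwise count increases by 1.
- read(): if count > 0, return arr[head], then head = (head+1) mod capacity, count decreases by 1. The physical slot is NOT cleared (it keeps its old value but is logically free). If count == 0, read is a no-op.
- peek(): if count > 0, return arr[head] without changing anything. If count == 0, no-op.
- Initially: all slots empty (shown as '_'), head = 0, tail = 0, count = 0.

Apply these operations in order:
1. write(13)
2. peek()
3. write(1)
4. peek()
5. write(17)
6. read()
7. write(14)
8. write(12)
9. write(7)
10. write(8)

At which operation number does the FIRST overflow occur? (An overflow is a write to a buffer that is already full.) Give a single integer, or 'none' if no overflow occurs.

After op 1 (write(13)): arr=[13 _ _ _ _] head=0 tail=1 count=1
After op 2 (peek()): arr=[13 _ _ _ _] head=0 tail=1 count=1
After op 3 (write(1)): arr=[13 1 _ _ _] head=0 tail=2 count=2
After op 4 (peek()): arr=[13 1 _ _ _] head=0 tail=2 count=2
After op 5 (write(17)): arr=[13 1 17 _ _] head=0 tail=3 count=3
After op 6 (read()): arr=[13 1 17 _ _] head=1 tail=3 count=2
After op 7 (write(14)): arr=[13 1 17 14 _] head=1 tail=4 count=3
After op 8 (write(12)): arr=[13 1 17 14 12] head=1 tail=0 count=4
After op 9 (write(7)): arr=[7 1 17 14 12] head=1 tail=1 count=5
After op 10 (write(8)): arr=[7 8 17 14 12] head=2 tail=2 count=5

Answer: 10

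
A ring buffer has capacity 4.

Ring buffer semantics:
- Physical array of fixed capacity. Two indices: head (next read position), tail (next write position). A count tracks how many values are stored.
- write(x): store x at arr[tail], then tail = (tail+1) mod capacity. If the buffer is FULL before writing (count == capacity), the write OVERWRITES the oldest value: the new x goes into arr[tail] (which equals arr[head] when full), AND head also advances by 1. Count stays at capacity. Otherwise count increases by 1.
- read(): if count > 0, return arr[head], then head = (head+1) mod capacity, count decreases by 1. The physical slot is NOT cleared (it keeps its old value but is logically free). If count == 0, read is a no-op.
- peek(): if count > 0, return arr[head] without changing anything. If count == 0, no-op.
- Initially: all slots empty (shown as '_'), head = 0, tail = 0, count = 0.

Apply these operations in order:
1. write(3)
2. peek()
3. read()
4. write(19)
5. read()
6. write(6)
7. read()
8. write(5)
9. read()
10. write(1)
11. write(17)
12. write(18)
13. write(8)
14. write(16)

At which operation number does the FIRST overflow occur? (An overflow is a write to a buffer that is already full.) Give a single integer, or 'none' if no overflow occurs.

After op 1 (write(3)): arr=[3 _ _ _] head=0 tail=1 count=1
After op 2 (peek()): arr=[3 _ _ _] head=0 tail=1 count=1
After op 3 (read()): arr=[3 _ _ _] head=1 tail=1 count=0
After op 4 (write(19)): arr=[3 19 _ _] head=1 tail=2 count=1
After op 5 (read()): arr=[3 19 _ _] head=2 tail=2 count=0
After op 6 (write(6)): arr=[3 19 6 _] head=2 tail=3 count=1
After op 7 (read()): arr=[3 19 6 _] head=3 tail=3 count=0
After op 8 (write(5)): arr=[3 19 6 5] head=3 tail=0 count=1
After op 9 (read()): arr=[3 19 6 5] head=0 tail=0 count=0
After op 10 (write(1)): arr=[1 19 6 5] head=0 tail=1 count=1
After op 11 (write(17)): arr=[1 17 6 5] head=0 tail=2 count=2
After op 12 (write(18)): arr=[1 17 18 5] head=0 tail=3 count=3
After op 13 (write(8)): arr=[1 17 18 8] head=0 tail=0 count=4
After op 14 (write(16)): arr=[16 17 18 8] head=1 tail=1 count=4

Answer: 14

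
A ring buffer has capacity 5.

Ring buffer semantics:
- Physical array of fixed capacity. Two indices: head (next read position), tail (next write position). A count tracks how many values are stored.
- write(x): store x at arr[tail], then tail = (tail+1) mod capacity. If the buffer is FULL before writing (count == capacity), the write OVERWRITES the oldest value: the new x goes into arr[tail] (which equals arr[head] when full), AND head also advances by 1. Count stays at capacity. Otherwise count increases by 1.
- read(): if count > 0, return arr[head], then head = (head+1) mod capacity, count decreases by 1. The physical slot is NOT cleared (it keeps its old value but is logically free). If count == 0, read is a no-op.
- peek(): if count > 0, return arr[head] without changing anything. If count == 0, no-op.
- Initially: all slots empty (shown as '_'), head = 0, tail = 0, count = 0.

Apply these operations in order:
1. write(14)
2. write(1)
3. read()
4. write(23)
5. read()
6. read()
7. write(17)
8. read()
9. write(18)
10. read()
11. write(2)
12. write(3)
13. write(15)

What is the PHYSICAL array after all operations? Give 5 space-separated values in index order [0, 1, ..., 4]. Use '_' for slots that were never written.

Answer: 2 3 15 17 18

Derivation:
After op 1 (write(14)): arr=[14 _ _ _ _] head=0 tail=1 count=1
After op 2 (write(1)): arr=[14 1 _ _ _] head=0 tail=2 count=2
After op 3 (read()): arr=[14 1 _ _ _] head=1 tail=2 count=1
After op 4 (write(23)): arr=[14 1 23 _ _] head=1 tail=3 count=2
After op 5 (read()): arr=[14 1 23 _ _] head=2 tail=3 count=1
After op 6 (read()): arr=[14 1 23 _ _] head=3 tail=3 count=0
After op 7 (write(17)): arr=[14 1 23 17 _] head=3 tail=4 count=1
After op 8 (read()): arr=[14 1 23 17 _] head=4 tail=4 count=0
After op 9 (write(18)): arr=[14 1 23 17 18] head=4 tail=0 count=1
After op 10 (read()): arr=[14 1 23 17 18] head=0 tail=0 count=0
After op 11 (write(2)): arr=[2 1 23 17 18] head=0 tail=1 count=1
After op 12 (write(3)): arr=[2 3 23 17 18] head=0 tail=2 count=2
After op 13 (write(15)): arr=[2 3 15 17 18] head=0 tail=3 count=3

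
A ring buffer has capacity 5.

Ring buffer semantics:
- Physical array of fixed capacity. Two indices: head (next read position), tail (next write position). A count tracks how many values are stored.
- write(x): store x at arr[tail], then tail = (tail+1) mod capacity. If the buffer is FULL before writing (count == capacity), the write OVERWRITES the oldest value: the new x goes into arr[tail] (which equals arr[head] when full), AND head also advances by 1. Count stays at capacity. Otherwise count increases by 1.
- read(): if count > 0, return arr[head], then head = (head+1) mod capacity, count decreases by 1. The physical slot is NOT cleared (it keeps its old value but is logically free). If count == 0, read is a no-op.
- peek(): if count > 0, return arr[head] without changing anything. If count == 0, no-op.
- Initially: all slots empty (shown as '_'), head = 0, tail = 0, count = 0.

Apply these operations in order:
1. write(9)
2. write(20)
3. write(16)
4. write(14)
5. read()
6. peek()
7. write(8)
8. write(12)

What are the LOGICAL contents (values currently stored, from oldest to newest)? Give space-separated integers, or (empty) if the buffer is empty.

After op 1 (write(9)): arr=[9 _ _ _ _] head=0 tail=1 count=1
After op 2 (write(20)): arr=[9 20 _ _ _] head=0 tail=2 count=2
After op 3 (write(16)): arr=[9 20 16 _ _] head=0 tail=3 count=3
After op 4 (write(14)): arr=[9 20 16 14 _] head=0 tail=4 count=4
After op 5 (read()): arr=[9 20 16 14 _] head=1 tail=4 count=3
After op 6 (peek()): arr=[9 20 16 14 _] head=1 tail=4 count=3
After op 7 (write(8)): arr=[9 20 16 14 8] head=1 tail=0 count=4
After op 8 (write(12)): arr=[12 20 16 14 8] head=1 tail=1 count=5

Answer: 20 16 14 8 12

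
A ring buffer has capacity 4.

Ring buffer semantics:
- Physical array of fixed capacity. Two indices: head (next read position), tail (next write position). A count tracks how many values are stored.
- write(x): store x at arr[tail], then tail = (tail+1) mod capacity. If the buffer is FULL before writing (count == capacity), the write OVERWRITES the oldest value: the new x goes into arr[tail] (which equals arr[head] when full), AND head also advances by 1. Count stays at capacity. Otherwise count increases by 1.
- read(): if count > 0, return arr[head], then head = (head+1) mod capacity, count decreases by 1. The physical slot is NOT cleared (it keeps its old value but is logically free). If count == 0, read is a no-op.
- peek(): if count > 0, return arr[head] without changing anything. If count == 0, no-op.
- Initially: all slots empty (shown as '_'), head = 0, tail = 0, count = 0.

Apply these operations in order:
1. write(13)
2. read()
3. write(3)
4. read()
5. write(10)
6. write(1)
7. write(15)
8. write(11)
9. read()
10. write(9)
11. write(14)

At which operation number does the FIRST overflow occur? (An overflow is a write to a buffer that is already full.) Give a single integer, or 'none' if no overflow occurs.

After op 1 (write(13)): arr=[13 _ _ _] head=0 tail=1 count=1
After op 2 (read()): arr=[13 _ _ _] head=1 tail=1 count=0
After op 3 (write(3)): arr=[13 3 _ _] head=1 tail=2 count=1
After op 4 (read()): arr=[13 3 _ _] head=2 tail=2 count=0
After op 5 (write(10)): arr=[13 3 10 _] head=2 tail=3 count=1
After op 6 (write(1)): arr=[13 3 10 1] head=2 tail=0 count=2
After op 7 (write(15)): arr=[15 3 10 1] head=2 tail=1 count=3
After op 8 (write(11)): arr=[15 11 10 1] head=2 tail=2 count=4
After op 9 (read()): arr=[15 11 10 1] head=3 tail=2 count=3
After op 10 (write(9)): arr=[15 11 9 1] head=3 tail=3 count=4
After op 11 (write(14)): arr=[15 11 9 14] head=0 tail=0 count=4

Answer: 11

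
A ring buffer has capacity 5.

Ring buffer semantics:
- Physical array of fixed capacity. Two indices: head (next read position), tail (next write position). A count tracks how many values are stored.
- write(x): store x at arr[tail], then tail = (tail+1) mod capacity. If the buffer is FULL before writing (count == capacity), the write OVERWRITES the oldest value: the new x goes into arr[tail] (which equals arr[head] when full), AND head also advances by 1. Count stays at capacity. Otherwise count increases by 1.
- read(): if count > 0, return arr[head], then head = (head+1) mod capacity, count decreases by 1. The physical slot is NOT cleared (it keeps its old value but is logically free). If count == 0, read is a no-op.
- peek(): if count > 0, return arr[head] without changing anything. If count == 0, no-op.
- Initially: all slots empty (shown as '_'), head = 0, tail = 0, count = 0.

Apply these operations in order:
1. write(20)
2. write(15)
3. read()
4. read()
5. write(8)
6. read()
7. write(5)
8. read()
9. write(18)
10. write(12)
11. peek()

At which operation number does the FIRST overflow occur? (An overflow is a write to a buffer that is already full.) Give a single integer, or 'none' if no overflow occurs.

After op 1 (write(20)): arr=[20 _ _ _ _] head=0 tail=1 count=1
After op 2 (write(15)): arr=[20 15 _ _ _] head=0 tail=2 count=2
After op 3 (read()): arr=[20 15 _ _ _] head=1 tail=2 count=1
After op 4 (read()): arr=[20 15 _ _ _] head=2 tail=2 count=0
After op 5 (write(8)): arr=[20 15 8 _ _] head=2 tail=3 count=1
After op 6 (read()): arr=[20 15 8 _ _] head=3 tail=3 count=0
After op 7 (write(5)): arr=[20 15 8 5 _] head=3 tail=4 count=1
After op 8 (read()): arr=[20 15 8 5 _] head=4 tail=4 count=0
After op 9 (write(18)): arr=[20 15 8 5 18] head=4 tail=0 count=1
After op 10 (write(12)): arr=[12 15 8 5 18] head=4 tail=1 count=2
After op 11 (peek()): arr=[12 15 8 5 18] head=4 tail=1 count=2

Answer: none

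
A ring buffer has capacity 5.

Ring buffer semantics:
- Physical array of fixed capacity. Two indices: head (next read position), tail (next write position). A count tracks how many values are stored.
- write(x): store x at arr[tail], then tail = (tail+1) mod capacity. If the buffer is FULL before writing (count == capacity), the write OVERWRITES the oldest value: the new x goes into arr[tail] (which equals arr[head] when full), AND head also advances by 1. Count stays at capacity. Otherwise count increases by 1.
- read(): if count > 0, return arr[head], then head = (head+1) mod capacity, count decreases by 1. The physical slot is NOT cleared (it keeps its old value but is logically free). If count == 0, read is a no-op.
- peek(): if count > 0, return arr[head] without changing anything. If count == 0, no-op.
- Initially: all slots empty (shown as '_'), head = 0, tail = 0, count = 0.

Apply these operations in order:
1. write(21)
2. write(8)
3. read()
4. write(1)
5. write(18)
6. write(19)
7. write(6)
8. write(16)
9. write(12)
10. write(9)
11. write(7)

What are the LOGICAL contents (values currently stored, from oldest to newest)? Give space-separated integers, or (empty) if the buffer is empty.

After op 1 (write(21)): arr=[21 _ _ _ _] head=0 tail=1 count=1
After op 2 (write(8)): arr=[21 8 _ _ _] head=0 tail=2 count=2
After op 3 (read()): arr=[21 8 _ _ _] head=1 tail=2 count=1
After op 4 (write(1)): arr=[21 8 1 _ _] head=1 tail=3 count=2
After op 5 (write(18)): arr=[21 8 1 18 _] head=1 tail=4 count=3
After op 6 (write(19)): arr=[21 8 1 18 19] head=1 tail=0 count=4
After op 7 (write(6)): arr=[6 8 1 18 19] head=1 tail=1 count=5
After op 8 (write(16)): arr=[6 16 1 18 19] head=2 tail=2 count=5
After op 9 (write(12)): arr=[6 16 12 18 19] head=3 tail=3 count=5
After op 10 (write(9)): arr=[6 16 12 9 19] head=4 tail=4 count=5
After op 11 (write(7)): arr=[6 16 12 9 7] head=0 tail=0 count=5

Answer: 6 16 12 9 7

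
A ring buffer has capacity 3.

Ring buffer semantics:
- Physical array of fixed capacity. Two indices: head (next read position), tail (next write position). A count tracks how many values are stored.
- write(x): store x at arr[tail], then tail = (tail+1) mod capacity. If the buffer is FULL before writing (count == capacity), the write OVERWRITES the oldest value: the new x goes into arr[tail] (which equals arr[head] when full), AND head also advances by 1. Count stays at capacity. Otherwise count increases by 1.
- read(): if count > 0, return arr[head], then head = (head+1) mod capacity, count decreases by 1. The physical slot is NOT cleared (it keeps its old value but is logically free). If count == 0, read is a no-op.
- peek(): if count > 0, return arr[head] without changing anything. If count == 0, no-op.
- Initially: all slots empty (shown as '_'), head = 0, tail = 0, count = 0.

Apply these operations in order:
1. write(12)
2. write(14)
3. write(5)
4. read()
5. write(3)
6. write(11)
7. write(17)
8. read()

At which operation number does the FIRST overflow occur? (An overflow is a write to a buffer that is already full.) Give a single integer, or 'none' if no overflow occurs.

After op 1 (write(12)): arr=[12 _ _] head=0 tail=1 count=1
After op 2 (write(14)): arr=[12 14 _] head=0 tail=2 count=2
After op 3 (write(5)): arr=[12 14 5] head=0 tail=0 count=3
After op 4 (read()): arr=[12 14 5] head=1 tail=0 count=2
After op 5 (write(3)): arr=[3 14 5] head=1 tail=1 count=3
After op 6 (write(11)): arr=[3 11 5] head=2 tail=2 count=3
After op 7 (write(17)): arr=[3 11 17] head=0 tail=0 count=3
After op 8 (read()): arr=[3 11 17] head=1 tail=0 count=2

Answer: 6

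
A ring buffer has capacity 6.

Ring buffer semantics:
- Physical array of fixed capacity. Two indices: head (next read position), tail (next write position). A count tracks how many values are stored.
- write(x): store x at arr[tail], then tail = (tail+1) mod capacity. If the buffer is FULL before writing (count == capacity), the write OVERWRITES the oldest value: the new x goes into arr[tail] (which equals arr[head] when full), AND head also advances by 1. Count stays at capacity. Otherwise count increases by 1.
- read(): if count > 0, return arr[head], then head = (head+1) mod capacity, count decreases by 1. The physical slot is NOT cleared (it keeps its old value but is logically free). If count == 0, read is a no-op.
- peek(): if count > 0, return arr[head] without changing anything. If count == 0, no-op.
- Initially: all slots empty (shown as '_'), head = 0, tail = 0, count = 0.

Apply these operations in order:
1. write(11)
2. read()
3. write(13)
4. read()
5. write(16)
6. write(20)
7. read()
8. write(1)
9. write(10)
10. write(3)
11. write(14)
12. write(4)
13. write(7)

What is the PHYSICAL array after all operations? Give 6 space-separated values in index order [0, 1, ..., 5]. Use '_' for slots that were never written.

After op 1 (write(11)): arr=[11 _ _ _ _ _] head=0 tail=1 count=1
After op 2 (read()): arr=[11 _ _ _ _ _] head=1 tail=1 count=0
After op 3 (write(13)): arr=[11 13 _ _ _ _] head=1 tail=2 count=1
After op 4 (read()): arr=[11 13 _ _ _ _] head=2 tail=2 count=0
After op 5 (write(16)): arr=[11 13 16 _ _ _] head=2 tail=3 count=1
After op 6 (write(20)): arr=[11 13 16 20 _ _] head=2 tail=4 count=2
After op 7 (read()): arr=[11 13 16 20 _ _] head=3 tail=4 count=1
After op 8 (write(1)): arr=[11 13 16 20 1 _] head=3 tail=5 count=2
After op 9 (write(10)): arr=[11 13 16 20 1 10] head=3 tail=0 count=3
After op 10 (write(3)): arr=[3 13 16 20 1 10] head=3 tail=1 count=4
After op 11 (write(14)): arr=[3 14 16 20 1 10] head=3 tail=2 count=5
After op 12 (write(4)): arr=[3 14 4 20 1 10] head=3 tail=3 count=6
After op 13 (write(7)): arr=[3 14 4 7 1 10] head=4 tail=4 count=6

Answer: 3 14 4 7 1 10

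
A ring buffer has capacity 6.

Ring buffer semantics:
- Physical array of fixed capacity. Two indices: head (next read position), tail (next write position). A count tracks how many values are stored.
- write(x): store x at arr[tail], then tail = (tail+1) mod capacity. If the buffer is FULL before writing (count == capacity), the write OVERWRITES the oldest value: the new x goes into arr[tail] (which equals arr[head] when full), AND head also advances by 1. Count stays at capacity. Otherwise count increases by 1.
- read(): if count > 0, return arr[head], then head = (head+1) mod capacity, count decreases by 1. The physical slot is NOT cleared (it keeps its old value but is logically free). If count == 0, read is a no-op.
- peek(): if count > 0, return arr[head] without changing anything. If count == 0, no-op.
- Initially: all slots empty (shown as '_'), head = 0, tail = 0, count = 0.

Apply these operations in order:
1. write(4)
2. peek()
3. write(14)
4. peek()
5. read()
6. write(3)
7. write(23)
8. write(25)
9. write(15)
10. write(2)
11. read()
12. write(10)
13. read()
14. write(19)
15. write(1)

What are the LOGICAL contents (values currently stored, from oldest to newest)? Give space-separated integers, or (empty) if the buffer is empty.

After op 1 (write(4)): arr=[4 _ _ _ _ _] head=0 tail=1 count=1
After op 2 (peek()): arr=[4 _ _ _ _ _] head=0 tail=1 count=1
After op 3 (write(14)): arr=[4 14 _ _ _ _] head=0 tail=2 count=2
After op 4 (peek()): arr=[4 14 _ _ _ _] head=0 tail=2 count=2
After op 5 (read()): arr=[4 14 _ _ _ _] head=1 tail=2 count=1
After op 6 (write(3)): arr=[4 14 3 _ _ _] head=1 tail=3 count=2
After op 7 (write(23)): arr=[4 14 3 23 _ _] head=1 tail=4 count=3
After op 8 (write(25)): arr=[4 14 3 23 25 _] head=1 tail=5 count=4
After op 9 (write(15)): arr=[4 14 3 23 25 15] head=1 tail=0 count=5
After op 10 (write(2)): arr=[2 14 3 23 25 15] head=1 tail=1 count=6
After op 11 (read()): arr=[2 14 3 23 25 15] head=2 tail=1 count=5
After op 12 (write(10)): arr=[2 10 3 23 25 15] head=2 tail=2 count=6
After op 13 (read()): arr=[2 10 3 23 25 15] head=3 tail=2 count=5
After op 14 (write(19)): arr=[2 10 19 23 25 15] head=3 tail=3 count=6
After op 15 (write(1)): arr=[2 10 19 1 25 15] head=4 tail=4 count=6

Answer: 25 15 2 10 19 1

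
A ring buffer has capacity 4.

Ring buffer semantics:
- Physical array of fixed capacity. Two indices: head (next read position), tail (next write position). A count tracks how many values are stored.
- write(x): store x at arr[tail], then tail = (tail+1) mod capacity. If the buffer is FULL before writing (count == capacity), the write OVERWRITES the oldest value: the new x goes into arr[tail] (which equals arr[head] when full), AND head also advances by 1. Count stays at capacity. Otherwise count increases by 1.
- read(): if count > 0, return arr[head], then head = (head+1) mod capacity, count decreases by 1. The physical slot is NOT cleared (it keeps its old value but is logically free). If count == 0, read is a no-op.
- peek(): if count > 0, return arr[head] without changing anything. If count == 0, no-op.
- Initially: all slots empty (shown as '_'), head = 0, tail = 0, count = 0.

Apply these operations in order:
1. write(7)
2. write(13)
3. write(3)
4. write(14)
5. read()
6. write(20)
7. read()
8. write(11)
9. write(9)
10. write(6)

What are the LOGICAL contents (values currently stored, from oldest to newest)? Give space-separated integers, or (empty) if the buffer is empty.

Answer: 20 11 9 6

Derivation:
After op 1 (write(7)): arr=[7 _ _ _] head=0 tail=1 count=1
After op 2 (write(13)): arr=[7 13 _ _] head=0 tail=2 count=2
After op 3 (write(3)): arr=[7 13 3 _] head=0 tail=3 count=3
After op 4 (write(14)): arr=[7 13 3 14] head=0 tail=0 count=4
After op 5 (read()): arr=[7 13 3 14] head=1 tail=0 count=3
After op 6 (write(20)): arr=[20 13 3 14] head=1 tail=1 count=4
After op 7 (read()): arr=[20 13 3 14] head=2 tail=1 count=3
After op 8 (write(11)): arr=[20 11 3 14] head=2 tail=2 count=4
After op 9 (write(9)): arr=[20 11 9 14] head=3 tail=3 count=4
After op 10 (write(6)): arr=[20 11 9 6] head=0 tail=0 count=4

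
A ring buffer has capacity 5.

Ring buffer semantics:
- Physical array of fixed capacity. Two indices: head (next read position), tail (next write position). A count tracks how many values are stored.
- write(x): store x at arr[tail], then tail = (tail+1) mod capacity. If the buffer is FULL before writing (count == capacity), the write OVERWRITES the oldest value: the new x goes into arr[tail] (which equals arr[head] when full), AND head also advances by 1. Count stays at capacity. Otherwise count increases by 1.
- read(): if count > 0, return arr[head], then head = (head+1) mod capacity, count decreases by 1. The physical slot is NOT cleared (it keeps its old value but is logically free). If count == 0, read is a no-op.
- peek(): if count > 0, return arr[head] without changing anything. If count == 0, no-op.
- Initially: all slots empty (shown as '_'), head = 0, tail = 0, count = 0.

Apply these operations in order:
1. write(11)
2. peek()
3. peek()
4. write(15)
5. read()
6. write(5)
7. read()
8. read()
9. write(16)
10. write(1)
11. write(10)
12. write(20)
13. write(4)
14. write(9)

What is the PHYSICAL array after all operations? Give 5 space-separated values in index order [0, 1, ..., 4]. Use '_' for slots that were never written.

After op 1 (write(11)): arr=[11 _ _ _ _] head=0 tail=1 count=1
After op 2 (peek()): arr=[11 _ _ _ _] head=0 tail=1 count=1
After op 3 (peek()): arr=[11 _ _ _ _] head=0 tail=1 count=1
After op 4 (write(15)): arr=[11 15 _ _ _] head=0 tail=2 count=2
After op 5 (read()): arr=[11 15 _ _ _] head=1 tail=2 count=1
After op 6 (write(5)): arr=[11 15 5 _ _] head=1 tail=3 count=2
After op 7 (read()): arr=[11 15 5 _ _] head=2 tail=3 count=1
After op 8 (read()): arr=[11 15 5 _ _] head=3 tail=3 count=0
After op 9 (write(16)): arr=[11 15 5 16 _] head=3 tail=4 count=1
After op 10 (write(1)): arr=[11 15 5 16 1] head=3 tail=0 count=2
After op 11 (write(10)): arr=[10 15 5 16 1] head=3 tail=1 count=3
After op 12 (write(20)): arr=[10 20 5 16 1] head=3 tail=2 count=4
After op 13 (write(4)): arr=[10 20 4 16 1] head=3 tail=3 count=5
After op 14 (write(9)): arr=[10 20 4 9 1] head=4 tail=4 count=5

Answer: 10 20 4 9 1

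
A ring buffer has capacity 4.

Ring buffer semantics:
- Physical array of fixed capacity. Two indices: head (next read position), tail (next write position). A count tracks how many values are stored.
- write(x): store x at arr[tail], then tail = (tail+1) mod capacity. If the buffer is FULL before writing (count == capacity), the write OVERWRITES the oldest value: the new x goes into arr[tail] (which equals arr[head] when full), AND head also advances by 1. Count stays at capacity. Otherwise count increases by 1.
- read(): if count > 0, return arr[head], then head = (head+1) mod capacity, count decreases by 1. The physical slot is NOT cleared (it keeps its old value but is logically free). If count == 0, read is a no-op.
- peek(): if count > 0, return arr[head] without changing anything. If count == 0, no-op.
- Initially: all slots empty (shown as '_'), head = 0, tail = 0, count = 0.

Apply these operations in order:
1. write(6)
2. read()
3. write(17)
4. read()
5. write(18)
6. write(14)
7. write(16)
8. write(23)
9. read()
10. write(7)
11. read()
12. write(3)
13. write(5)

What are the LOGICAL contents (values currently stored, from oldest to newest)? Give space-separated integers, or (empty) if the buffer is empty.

Answer: 23 7 3 5

Derivation:
After op 1 (write(6)): arr=[6 _ _ _] head=0 tail=1 count=1
After op 2 (read()): arr=[6 _ _ _] head=1 tail=1 count=0
After op 3 (write(17)): arr=[6 17 _ _] head=1 tail=2 count=1
After op 4 (read()): arr=[6 17 _ _] head=2 tail=2 count=0
After op 5 (write(18)): arr=[6 17 18 _] head=2 tail=3 count=1
After op 6 (write(14)): arr=[6 17 18 14] head=2 tail=0 count=2
After op 7 (write(16)): arr=[16 17 18 14] head=2 tail=1 count=3
After op 8 (write(23)): arr=[16 23 18 14] head=2 tail=2 count=4
After op 9 (read()): arr=[16 23 18 14] head=3 tail=2 count=3
After op 10 (write(7)): arr=[16 23 7 14] head=3 tail=3 count=4
After op 11 (read()): arr=[16 23 7 14] head=0 tail=3 count=3
After op 12 (write(3)): arr=[16 23 7 3] head=0 tail=0 count=4
After op 13 (write(5)): arr=[5 23 7 3] head=1 tail=1 count=4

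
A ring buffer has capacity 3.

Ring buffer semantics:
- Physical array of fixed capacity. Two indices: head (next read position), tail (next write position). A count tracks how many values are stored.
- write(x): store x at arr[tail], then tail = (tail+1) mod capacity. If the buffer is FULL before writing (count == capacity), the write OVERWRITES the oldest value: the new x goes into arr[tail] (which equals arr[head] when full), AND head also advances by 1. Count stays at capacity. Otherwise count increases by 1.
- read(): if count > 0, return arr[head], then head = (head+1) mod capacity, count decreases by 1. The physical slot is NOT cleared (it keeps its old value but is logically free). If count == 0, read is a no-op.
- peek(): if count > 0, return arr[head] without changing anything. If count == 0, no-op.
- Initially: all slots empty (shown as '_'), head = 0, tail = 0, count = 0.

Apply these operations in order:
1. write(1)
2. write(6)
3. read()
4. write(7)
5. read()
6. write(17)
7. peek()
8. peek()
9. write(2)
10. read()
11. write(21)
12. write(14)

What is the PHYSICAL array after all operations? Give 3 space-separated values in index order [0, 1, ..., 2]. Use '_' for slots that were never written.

After op 1 (write(1)): arr=[1 _ _] head=0 tail=1 count=1
After op 2 (write(6)): arr=[1 6 _] head=0 tail=2 count=2
After op 3 (read()): arr=[1 6 _] head=1 tail=2 count=1
After op 4 (write(7)): arr=[1 6 7] head=1 tail=0 count=2
After op 5 (read()): arr=[1 6 7] head=2 tail=0 count=1
After op 6 (write(17)): arr=[17 6 7] head=2 tail=1 count=2
After op 7 (peek()): arr=[17 6 7] head=2 tail=1 count=2
After op 8 (peek()): arr=[17 6 7] head=2 tail=1 count=2
After op 9 (write(2)): arr=[17 2 7] head=2 tail=2 count=3
After op 10 (read()): arr=[17 2 7] head=0 tail=2 count=2
After op 11 (write(21)): arr=[17 2 21] head=0 tail=0 count=3
After op 12 (write(14)): arr=[14 2 21] head=1 tail=1 count=3

Answer: 14 2 21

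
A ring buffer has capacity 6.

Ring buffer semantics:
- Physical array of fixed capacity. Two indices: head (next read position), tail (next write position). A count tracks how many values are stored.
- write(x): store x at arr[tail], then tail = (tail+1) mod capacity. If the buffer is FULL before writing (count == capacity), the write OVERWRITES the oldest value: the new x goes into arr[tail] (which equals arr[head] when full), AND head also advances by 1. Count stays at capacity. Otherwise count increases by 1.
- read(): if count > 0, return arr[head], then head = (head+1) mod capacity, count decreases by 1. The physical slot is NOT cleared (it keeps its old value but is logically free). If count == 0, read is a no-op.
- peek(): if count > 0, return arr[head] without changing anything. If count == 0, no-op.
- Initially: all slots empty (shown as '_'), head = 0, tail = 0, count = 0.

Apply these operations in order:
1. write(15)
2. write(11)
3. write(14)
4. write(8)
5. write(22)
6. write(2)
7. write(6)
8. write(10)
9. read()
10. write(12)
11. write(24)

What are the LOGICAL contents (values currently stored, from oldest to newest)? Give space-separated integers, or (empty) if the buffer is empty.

After op 1 (write(15)): arr=[15 _ _ _ _ _] head=0 tail=1 count=1
After op 2 (write(11)): arr=[15 11 _ _ _ _] head=0 tail=2 count=2
After op 3 (write(14)): arr=[15 11 14 _ _ _] head=0 tail=3 count=3
After op 4 (write(8)): arr=[15 11 14 8 _ _] head=0 tail=4 count=4
After op 5 (write(22)): arr=[15 11 14 8 22 _] head=0 tail=5 count=5
After op 6 (write(2)): arr=[15 11 14 8 22 2] head=0 tail=0 count=6
After op 7 (write(6)): arr=[6 11 14 8 22 2] head=1 tail=1 count=6
After op 8 (write(10)): arr=[6 10 14 8 22 2] head=2 tail=2 count=6
After op 9 (read()): arr=[6 10 14 8 22 2] head=3 tail=2 count=5
After op 10 (write(12)): arr=[6 10 12 8 22 2] head=3 tail=3 count=6
After op 11 (write(24)): arr=[6 10 12 24 22 2] head=4 tail=4 count=6

Answer: 22 2 6 10 12 24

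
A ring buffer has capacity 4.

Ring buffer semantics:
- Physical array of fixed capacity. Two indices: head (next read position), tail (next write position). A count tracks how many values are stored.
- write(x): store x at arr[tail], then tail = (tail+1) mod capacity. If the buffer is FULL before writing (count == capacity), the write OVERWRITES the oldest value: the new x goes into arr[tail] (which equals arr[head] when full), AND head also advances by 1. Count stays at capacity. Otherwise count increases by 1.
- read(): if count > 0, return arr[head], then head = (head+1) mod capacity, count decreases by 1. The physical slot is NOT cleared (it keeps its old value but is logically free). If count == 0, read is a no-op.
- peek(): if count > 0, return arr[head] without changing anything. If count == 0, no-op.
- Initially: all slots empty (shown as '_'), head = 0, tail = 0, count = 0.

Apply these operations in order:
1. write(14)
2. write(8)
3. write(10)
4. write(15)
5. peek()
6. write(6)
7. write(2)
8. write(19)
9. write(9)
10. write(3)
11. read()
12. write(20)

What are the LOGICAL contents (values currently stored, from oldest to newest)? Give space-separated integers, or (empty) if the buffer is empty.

After op 1 (write(14)): arr=[14 _ _ _] head=0 tail=1 count=1
After op 2 (write(8)): arr=[14 8 _ _] head=0 tail=2 count=2
After op 3 (write(10)): arr=[14 8 10 _] head=0 tail=3 count=3
After op 4 (write(15)): arr=[14 8 10 15] head=0 tail=0 count=4
After op 5 (peek()): arr=[14 8 10 15] head=0 tail=0 count=4
After op 6 (write(6)): arr=[6 8 10 15] head=1 tail=1 count=4
After op 7 (write(2)): arr=[6 2 10 15] head=2 tail=2 count=4
After op 8 (write(19)): arr=[6 2 19 15] head=3 tail=3 count=4
After op 9 (write(9)): arr=[6 2 19 9] head=0 tail=0 count=4
After op 10 (write(3)): arr=[3 2 19 9] head=1 tail=1 count=4
After op 11 (read()): arr=[3 2 19 9] head=2 tail=1 count=3
After op 12 (write(20)): arr=[3 20 19 9] head=2 tail=2 count=4

Answer: 19 9 3 20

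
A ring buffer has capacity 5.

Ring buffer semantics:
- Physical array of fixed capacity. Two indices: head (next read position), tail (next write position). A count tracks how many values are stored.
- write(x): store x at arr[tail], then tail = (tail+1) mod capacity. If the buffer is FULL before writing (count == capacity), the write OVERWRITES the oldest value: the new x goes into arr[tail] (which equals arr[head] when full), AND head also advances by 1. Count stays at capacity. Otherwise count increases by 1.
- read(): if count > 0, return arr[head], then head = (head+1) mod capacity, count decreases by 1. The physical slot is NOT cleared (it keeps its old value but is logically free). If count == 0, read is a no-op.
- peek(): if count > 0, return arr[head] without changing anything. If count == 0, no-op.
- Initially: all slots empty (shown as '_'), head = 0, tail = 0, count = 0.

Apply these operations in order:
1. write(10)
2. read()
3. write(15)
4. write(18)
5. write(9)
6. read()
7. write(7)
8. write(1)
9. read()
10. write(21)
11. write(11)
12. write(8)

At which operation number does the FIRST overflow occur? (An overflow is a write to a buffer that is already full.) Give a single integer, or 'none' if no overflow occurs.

Answer: 12

Derivation:
After op 1 (write(10)): arr=[10 _ _ _ _] head=0 tail=1 count=1
After op 2 (read()): arr=[10 _ _ _ _] head=1 tail=1 count=0
After op 3 (write(15)): arr=[10 15 _ _ _] head=1 tail=2 count=1
After op 4 (write(18)): arr=[10 15 18 _ _] head=1 tail=3 count=2
After op 5 (write(9)): arr=[10 15 18 9 _] head=1 tail=4 count=3
After op 6 (read()): arr=[10 15 18 9 _] head=2 tail=4 count=2
After op 7 (write(7)): arr=[10 15 18 9 7] head=2 tail=0 count=3
After op 8 (write(1)): arr=[1 15 18 9 7] head=2 tail=1 count=4
After op 9 (read()): arr=[1 15 18 9 7] head=3 tail=1 count=3
After op 10 (write(21)): arr=[1 21 18 9 7] head=3 tail=2 count=4
After op 11 (write(11)): arr=[1 21 11 9 7] head=3 tail=3 count=5
After op 12 (write(8)): arr=[1 21 11 8 7] head=4 tail=4 count=5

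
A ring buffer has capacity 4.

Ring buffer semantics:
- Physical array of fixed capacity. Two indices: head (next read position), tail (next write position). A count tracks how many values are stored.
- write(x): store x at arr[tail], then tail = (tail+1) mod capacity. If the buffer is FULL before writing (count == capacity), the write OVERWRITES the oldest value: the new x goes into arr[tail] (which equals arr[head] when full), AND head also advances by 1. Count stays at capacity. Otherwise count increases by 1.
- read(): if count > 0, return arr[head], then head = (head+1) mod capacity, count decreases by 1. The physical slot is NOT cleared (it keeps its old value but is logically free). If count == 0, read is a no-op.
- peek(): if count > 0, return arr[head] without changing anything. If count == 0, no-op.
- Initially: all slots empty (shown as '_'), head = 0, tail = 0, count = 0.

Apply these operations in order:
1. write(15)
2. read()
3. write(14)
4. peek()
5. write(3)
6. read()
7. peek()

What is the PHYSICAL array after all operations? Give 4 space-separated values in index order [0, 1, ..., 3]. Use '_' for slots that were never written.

After op 1 (write(15)): arr=[15 _ _ _] head=0 tail=1 count=1
After op 2 (read()): arr=[15 _ _ _] head=1 tail=1 count=0
After op 3 (write(14)): arr=[15 14 _ _] head=1 tail=2 count=1
After op 4 (peek()): arr=[15 14 _ _] head=1 tail=2 count=1
After op 5 (write(3)): arr=[15 14 3 _] head=1 tail=3 count=2
After op 6 (read()): arr=[15 14 3 _] head=2 tail=3 count=1
After op 7 (peek()): arr=[15 14 3 _] head=2 tail=3 count=1

Answer: 15 14 3 _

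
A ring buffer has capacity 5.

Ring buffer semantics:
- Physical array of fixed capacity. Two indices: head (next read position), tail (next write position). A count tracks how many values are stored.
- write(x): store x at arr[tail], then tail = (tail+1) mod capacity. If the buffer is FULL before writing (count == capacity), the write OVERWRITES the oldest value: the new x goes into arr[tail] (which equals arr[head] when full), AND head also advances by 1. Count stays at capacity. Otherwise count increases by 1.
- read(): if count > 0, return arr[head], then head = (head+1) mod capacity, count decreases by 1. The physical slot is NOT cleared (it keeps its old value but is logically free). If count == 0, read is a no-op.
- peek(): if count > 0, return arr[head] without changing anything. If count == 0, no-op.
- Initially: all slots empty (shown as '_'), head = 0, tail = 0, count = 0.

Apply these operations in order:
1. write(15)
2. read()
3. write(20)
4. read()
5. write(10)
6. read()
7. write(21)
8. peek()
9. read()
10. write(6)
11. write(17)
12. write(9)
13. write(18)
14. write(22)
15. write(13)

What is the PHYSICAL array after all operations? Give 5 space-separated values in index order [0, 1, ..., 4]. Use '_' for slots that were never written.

After op 1 (write(15)): arr=[15 _ _ _ _] head=0 tail=1 count=1
After op 2 (read()): arr=[15 _ _ _ _] head=1 tail=1 count=0
After op 3 (write(20)): arr=[15 20 _ _ _] head=1 tail=2 count=1
After op 4 (read()): arr=[15 20 _ _ _] head=2 tail=2 count=0
After op 5 (write(10)): arr=[15 20 10 _ _] head=2 tail=3 count=1
After op 6 (read()): arr=[15 20 10 _ _] head=3 tail=3 count=0
After op 7 (write(21)): arr=[15 20 10 21 _] head=3 tail=4 count=1
After op 8 (peek()): arr=[15 20 10 21 _] head=3 tail=4 count=1
After op 9 (read()): arr=[15 20 10 21 _] head=4 tail=4 count=0
After op 10 (write(6)): arr=[15 20 10 21 6] head=4 tail=0 count=1
After op 11 (write(17)): arr=[17 20 10 21 6] head=4 tail=1 count=2
After op 12 (write(9)): arr=[17 9 10 21 6] head=4 tail=2 count=3
After op 13 (write(18)): arr=[17 9 18 21 6] head=4 tail=3 count=4
After op 14 (write(22)): arr=[17 9 18 22 6] head=4 tail=4 count=5
After op 15 (write(13)): arr=[17 9 18 22 13] head=0 tail=0 count=5

Answer: 17 9 18 22 13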